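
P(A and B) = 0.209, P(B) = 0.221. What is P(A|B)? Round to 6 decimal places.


P(A|B) = P(A and B) / P(B) = 0.209 / 0.221 = 209/221 ≈ 0.94570136

0.945701


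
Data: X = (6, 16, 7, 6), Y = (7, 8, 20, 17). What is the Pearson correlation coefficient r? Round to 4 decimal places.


r = sum((xi-xbar)(yi-ybar)) / sqrt(sum((xi-xbar)^2) * sum((yi-ybar)^2))
n = 4, xbar = 35/4 = 8.75, ybar = 52/4 = 13
Sxy = sum((xi-xbar)(yi-ybar)) = -43
Sxx = sum((xi-xbar)^2) = 70.75
Syy = sum((yi-ybar)^2) = 126
sqrt(Sxx*Syy) ≈ 94.416630
r = Sxy / sqrt(Sxx*Syy) = -43 / 94.416630 ≈ -0.455428

-0.4554


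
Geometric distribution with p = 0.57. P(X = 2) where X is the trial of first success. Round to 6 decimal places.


P = (1-p)^(k-1) * p
(1-p)^(k-1) = 0.43^1 = 0.43
P = 0.43 * 0.57 = 0.2451

0.245100


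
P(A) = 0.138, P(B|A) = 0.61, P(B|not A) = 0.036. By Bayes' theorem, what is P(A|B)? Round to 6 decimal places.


P(A|B) = P(B|A)*P(A) / P(B), P(B) = P(B|A)*P(A) + P(B|not A)*P(not A)
P(B|A)*P(A) = 0.61 * 0.138 = 0.08418
P(B|not A)*P(not A) = 0.036 * 0.862 = 0.031032
P(B) = 0.08418 + 0.031032 = 0.115212
P(A|B) = 0.08418 / 0.115212 = 7015/9601 ≈ 0.73065306

0.730653


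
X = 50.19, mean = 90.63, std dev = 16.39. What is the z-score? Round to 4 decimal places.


z = (X - mu) / sigma
X - mu = 50.19 - 90.63 = -40.44
z = -40.44 / 16.39 = -4044/1639 ≈ -2.467358

-2.4674


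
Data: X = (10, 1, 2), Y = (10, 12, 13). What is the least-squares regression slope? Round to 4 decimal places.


b = sum((xi-xbar)(yi-ybar)) / sum((xi-xbar)^2)
n = 3, xbar = 13/3 ≈ 4.333333, ybar = 35/3 ≈ 11.666667
Sxy = sum((xi-xbar)(yi-ybar)) = -41/3 ≈ -13.666667
Sxx = sum((xi-xbar)^2) = 146/3 ≈ 48.666667
b = Sxy / Sxx = -41/146 ≈ -0.280822

-0.2808


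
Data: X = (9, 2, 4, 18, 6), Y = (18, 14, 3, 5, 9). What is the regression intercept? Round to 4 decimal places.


a = ybar - b*xbar, where b = sum((xi-xbar)(yi-ybar)) / sum((xi-xbar)^2)
n = 5, xbar = 39/5 = 7.8, ybar = 49/5 = 9.8
Sxy = sum((xi-xbar)(yi-ybar)) = -36.2
Sxx = sum((xi-xbar)^2) = 156.8
b = Sxy / Sxx = -181/784 ≈ -0.230867
a = 9.8 - (-0.230867) * 7.8 = 9095/784 ≈ 11.600765

11.6008


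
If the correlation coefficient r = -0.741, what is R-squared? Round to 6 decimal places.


R^2 = r^2 = (-0.741)^2 = 0.549081

0.549081


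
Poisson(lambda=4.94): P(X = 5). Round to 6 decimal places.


P = e^(-lam) * lam^k / k!
e^(-4.94) ≈ 0.007154598
lam^k = 4.94^5 ≈ 2941.946323
k! = 5! = 120
P = 0.007154598 * 2941.946323 / 120 ≈ 0.175404

0.175404


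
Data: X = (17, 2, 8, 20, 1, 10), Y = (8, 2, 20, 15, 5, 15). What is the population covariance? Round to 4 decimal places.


Cov = (1/n)*sum((xi-xbar)(yi-ybar))
n = 6, xbar = 58/6 = 29/3 ≈ 9.666667, ybar = 65/6 ≈ 10.833333
sum((xi-xbar)(yi-ybar)) = 380/3 ≈ 126.666667
Cov = 126.666667 / 6 = 190/9 ≈ 21.111111

21.1111


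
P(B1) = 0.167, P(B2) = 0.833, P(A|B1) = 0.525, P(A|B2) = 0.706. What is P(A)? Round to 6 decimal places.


P(A) = P(A|B1)*P(B1) + P(A|B2)*P(B2)
P(A|B1)*P(B1) = 0.525 * 0.167 = 0.087675
P(A|B2)*P(B2) = 0.706 * 0.833 = 0.588098
P(A) = 0.087675 + 0.588098 = 0.675773

0.675773


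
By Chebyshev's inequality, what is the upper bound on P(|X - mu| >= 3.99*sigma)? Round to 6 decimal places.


P <= 1/k^2
k^2 = 3.99^2 = 15.9201
1/k^2 = 1 / 15.9201 ≈ 0.06281368

0.062814


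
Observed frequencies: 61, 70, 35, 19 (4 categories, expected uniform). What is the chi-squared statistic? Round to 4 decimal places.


chi2 = sum((O-E)^2/E), E = total/4
total = 185, E = 185/4 = 46.25
(61 - 46.25)^2 / 46.25 = 217.5625 / 46.25 = 3481/740 ≈ 4.704054
(70 - 46.25)^2 / 46.25 = 564.0625 / 46.25 = 1805/148 ≈ 12.195946
(35 - 46.25)^2 / 46.25 = 126.5625 / 46.25 = 405/148 ≈ 2.736486
(19 - 46.25)^2 / 46.25 = 742.5625 / 46.25 = 11881/740 ≈ 16.055405
chi2 = 6603/185 ≈ 35.691892

35.6919


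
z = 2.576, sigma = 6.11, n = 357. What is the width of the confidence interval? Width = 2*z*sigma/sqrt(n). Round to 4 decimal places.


width = 2*z*sigma/sqrt(n)
2*z*sigma = 2 * 2.576 * 6.11 = 31.47872
sqrt(357) ≈ 18.894444
width = 31.47872 / 18.894444 ≈ 1.666031

1.6660


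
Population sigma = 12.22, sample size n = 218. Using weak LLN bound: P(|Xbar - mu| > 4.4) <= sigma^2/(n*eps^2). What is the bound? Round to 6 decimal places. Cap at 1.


bound = min(1, sigma^2/(n*eps^2))
sigma^2 = 12.22^2 = 149.3284
n*eps^2 = 218 * 4.4^2 = 218 * 19.36 = 4220.48
sigma^2/(n*eps^2) = 149.3284 / 4220.48 ≈ 0.03538185

0.035382


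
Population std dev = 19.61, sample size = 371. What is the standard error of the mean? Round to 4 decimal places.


SE = sigma / sqrt(n)
sqrt(371) ≈ 19.261360
SE = 19.61 / 19.261360 ≈ 1.018100

1.0181


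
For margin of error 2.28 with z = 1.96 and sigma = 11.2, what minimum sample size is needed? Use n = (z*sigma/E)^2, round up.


z*sigma/E = 1.96 * 11.2 / 2.28 = 2744/285 ≈ 9.628070
(z*sigma/E)^2 ≈ 92.699735
round up: n = 93

93


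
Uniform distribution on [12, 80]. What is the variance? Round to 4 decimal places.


Var = (b-a)^2 / 12
(b-a)^2 = (80 - 12)^2 = 4624
Var = 4624/12 ≈ 385.333333

385.3333


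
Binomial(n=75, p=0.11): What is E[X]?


E[X] = n*p = 75 * 0.11 = 8.25

8.25


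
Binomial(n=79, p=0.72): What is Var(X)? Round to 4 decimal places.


Var = n*p*(1-p) = 79 * 0.72 * 0.28 = 15.9264

15.9264


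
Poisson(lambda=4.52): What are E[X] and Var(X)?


E[X] = Var(X) = lambda = 4.52

4.52, 4.52


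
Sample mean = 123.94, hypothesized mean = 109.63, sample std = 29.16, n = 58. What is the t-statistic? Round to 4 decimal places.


t = (xbar - mu0) / (s/sqrt(n))
xbar - mu0 = 123.94 - 109.63 = 14.31
sqrt(58) ≈ 7.61577311
s/sqrt(n) = 29.16 / 7.61577311 ≈ 3.82889558
t = 14.31 / 3.82889558 ≈ 3.737370

3.7374


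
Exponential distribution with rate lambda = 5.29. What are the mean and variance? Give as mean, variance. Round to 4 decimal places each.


mean = 1/lam, var = 1/lam^2
mean = 1 / 5.29 = 100/529 ≈ 0.189036
lam^2 = 5.29^2 = 27.9841
var = 1 / 27.9841 ≈ 0.035735

0.1890, 0.0357


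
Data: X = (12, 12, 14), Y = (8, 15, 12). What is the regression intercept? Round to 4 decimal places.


a = ybar - b*xbar, where b = sum((xi-xbar)(yi-ybar)) / sum((xi-xbar)^2)
n = 3, xbar = 38/3 ≈ 12.666667, ybar = 35/3 ≈ 11.666667
Sxy = sum((xi-xbar)(yi-ybar)) = 2/3 ≈ 0.666667
Sxx = sum((xi-xbar)^2) = 8/3 ≈ 2.666667
b = Sxy / Sxx = 0.25
a = 11.666667 - 0.25 * 12.666667 = 8.5

8.5000


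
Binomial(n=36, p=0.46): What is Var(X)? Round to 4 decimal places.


Var = n*p*(1-p) = 36 * 0.46 * 0.54 = 8.9424

8.9424


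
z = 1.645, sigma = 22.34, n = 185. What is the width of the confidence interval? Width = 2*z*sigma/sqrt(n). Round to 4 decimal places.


width = 2*z*sigma/sqrt(n)
2*z*sigma = 2 * 1.645 * 22.34 = 73.4986
sqrt(185) ≈ 13.601471
width = 73.4986 / 13.601471 ≈ 5.403725

5.4037


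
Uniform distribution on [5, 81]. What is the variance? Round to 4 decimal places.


Var = (b-a)^2 / 12
(b-a)^2 = (81 - 5)^2 = 5776
Var = 5776/12 ≈ 481.333333

481.3333


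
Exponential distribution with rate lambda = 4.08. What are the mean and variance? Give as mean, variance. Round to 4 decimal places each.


mean = 1/lam, var = 1/lam^2
mean = 1 / 4.08 = 25/102 ≈ 0.245098
lam^2 = 4.08^2 = 16.6464
var = 1 / 16.6464 ≈ 0.060073

0.2451, 0.0601


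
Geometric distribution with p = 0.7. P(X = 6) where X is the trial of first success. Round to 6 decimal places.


P = (1-p)^(k-1) * p
(1-p)^(k-1) = 0.3^5 = 0.00243
P = 0.00243 * 0.7 = 0.001701

0.001701


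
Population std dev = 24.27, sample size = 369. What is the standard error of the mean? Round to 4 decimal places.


SE = sigma / sqrt(n)
sqrt(369) ≈ 19.209373
SE = 24.27 / 19.209373 ≈ 1.263446

1.2634


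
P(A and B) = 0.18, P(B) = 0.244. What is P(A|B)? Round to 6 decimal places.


P(A|B) = P(A and B) / P(B) = 0.18 / 0.244 = 45/61 ≈ 0.73770492

0.737705


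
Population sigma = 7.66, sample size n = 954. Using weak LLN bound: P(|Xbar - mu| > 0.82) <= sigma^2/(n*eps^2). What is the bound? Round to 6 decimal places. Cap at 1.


bound = min(1, sigma^2/(n*eps^2))
sigma^2 = 7.66^2 = 58.6756
n*eps^2 = 954 * 0.82^2 = 954 * 0.6724 = 641.4696
sigma^2/(n*eps^2) = 58.6756 / 641.4696 ≈ 0.09147059

0.091471


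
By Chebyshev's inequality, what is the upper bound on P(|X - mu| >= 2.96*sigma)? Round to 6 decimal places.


P <= 1/k^2
k^2 = 2.96^2 = 8.7616
1/k^2 = 1 / 8.7616 = 625/5476 ≈ 0.11413440

0.114134


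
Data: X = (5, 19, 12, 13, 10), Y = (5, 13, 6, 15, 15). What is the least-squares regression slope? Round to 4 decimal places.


b = sum((xi-xbar)(yi-ybar)) / sum((xi-xbar)^2)
n = 5, xbar = 59/5 = 11.8, ybar = 54/5 = 10.8
Sxy = sum((xi-xbar)(yi-ybar)) = 51.8
Sxx = sum((xi-xbar)^2) = 102.8
b = Sxy / Sxx = 259/514 ≈ 0.503891

0.5039


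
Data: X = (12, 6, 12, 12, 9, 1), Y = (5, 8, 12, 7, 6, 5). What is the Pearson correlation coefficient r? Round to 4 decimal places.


r = sum((xi-xbar)(yi-ybar)) / sqrt(sum((xi-xbar)^2) * sum((yi-ybar)^2))
n = 6, xbar = 52/6 = 26/3 ≈ 8.666667, ybar = 43/6 ≈ 7.166667
Sxy = sum((xi-xbar)(yi-ybar)) = 67/3 ≈ 22.333333
Sxx = sum((xi-xbar)^2) = 298/3 ≈ 99.333333
Syy = sum((yi-ybar)^2) = 209/6 ≈ 34.833333
sqrt(Sxx*Syy) ≈ 58.822709
r = Sxy / sqrt(Sxx*Syy) = 22.333333 / 58.822709 ≈ 0.379672

0.3797


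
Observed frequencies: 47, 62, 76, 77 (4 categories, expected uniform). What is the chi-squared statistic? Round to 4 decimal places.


chi2 = sum((O-E)^2/E), E = total/4
total = 262, E = 262/4 = 65.5
(47 - 65.5)^2 / 65.5 = 342.25 / 65.5 = 1369/262 ≈ 5.225191
(62 - 65.5)^2 / 65.5 = 12.25 / 65.5 = 49/262 ≈ 0.187023
(76 - 65.5)^2 / 65.5 = 110.25 / 65.5 = 441/262 ≈ 1.683206
(77 - 65.5)^2 / 65.5 = 132.25 / 65.5 = 529/262 ≈ 2.019084
chi2 = 1194/131 ≈ 9.114504

9.1145


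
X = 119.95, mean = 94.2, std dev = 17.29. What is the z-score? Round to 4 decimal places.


z = (X - mu) / sigma
X - mu = 119.95 - 94.2 = 25.75
z = 25.75 / 17.29 = 2575/1729 ≈ 1.489300

1.4893


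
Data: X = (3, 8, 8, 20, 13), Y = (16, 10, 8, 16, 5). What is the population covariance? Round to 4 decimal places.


Cov = (1/n)*sum((xi-xbar)(yi-ybar))
n = 5, xbar = 52/5 = 10.4, ybar = 55/5 = 11
sum((xi-xbar)(yi-ybar)) = 5
Cov = 5 / 5 = 1

1.0000


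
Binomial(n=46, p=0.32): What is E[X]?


E[X] = n*p = 46 * 0.32 = 14.72

14.72


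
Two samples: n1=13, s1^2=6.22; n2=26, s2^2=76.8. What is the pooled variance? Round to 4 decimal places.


sp^2 = ((n1-1)*s1^2 + (n2-1)*s2^2)/(n1+n2-2)
(n1-1)*s1^2 = 12 * 6.22 = 74.64
(n2-1)*s2^2 = 25 * 76.8 = 1920
numerator = 74.64 + 1920 = 1994.64
n1+n2-2 = 37
sp^2 = 1994.64 / 37 = 49866/925 ≈ 53.909189

53.9092


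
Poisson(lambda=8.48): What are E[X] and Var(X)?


E[X] = Var(X) = lambda = 8.48

8.48, 8.48


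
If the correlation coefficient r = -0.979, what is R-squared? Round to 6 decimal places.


R^2 = r^2 = (-0.979)^2 = 0.958441

0.958441


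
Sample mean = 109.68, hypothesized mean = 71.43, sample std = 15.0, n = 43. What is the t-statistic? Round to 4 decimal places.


t = (xbar - mu0) / (s/sqrt(n))
xbar - mu0 = 109.68 - 71.43 = 38.25
sqrt(43) ≈ 6.55743852
s/sqrt(n) = 15.0 / 6.55743852 ≈ 2.28747855
t = 38.25 / 2.28747855 ≈ 16.721468

16.7215


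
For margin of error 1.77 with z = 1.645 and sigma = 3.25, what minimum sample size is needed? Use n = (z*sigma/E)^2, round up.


z*sigma/E = 1.645 * 3.25 / 1.77 = 4277/1416 ≈ 3.020480
(z*sigma/E)^2 ≈ 9.123301
round up: n = 10

10


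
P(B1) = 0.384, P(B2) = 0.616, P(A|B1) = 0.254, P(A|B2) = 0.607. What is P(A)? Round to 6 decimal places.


P(A) = P(A|B1)*P(B1) + P(A|B2)*P(B2)
P(A|B1)*P(B1) = 0.254 * 0.384 = 0.097536
P(A|B2)*P(B2) = 0.607 * 0.616 = 0.373912
P(A) = 0.097536 + 0.373912 = 0.471448

0.471448


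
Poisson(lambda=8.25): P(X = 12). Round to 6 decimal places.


P = e^(-lam) * lam^k / k!
e^(-8.25) ≈ 0.0002612586
lam^k = 8.25^12 ≈ 99413962063.371239
k! = 12! = 479001600
P = 0.0002612586 * 99413962063.371239 / 479001600 ≈ 0.054223

0.054223


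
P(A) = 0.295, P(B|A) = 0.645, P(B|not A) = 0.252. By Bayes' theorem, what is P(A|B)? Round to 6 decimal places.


P(A|B) = P(B|A)*P(A) / P(B), P(B) = P(B|A)*P(A) + P(B|not A)*P(not A)
P(B|A)*P(A) = 0.645 * 0.295 = 0.190275
P(B|not A)*P(not A) = 0.252 * 0.705 = 0.17766
P(B) = 0.190275 + 0.17766 = 0.367935
P(A|B) = 0.190275 / 0.367935 ≈ 0.51714297

0.517143


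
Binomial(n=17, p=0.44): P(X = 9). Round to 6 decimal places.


P = C(n,k) * p^k * (1-p)^(n-k)
C(17,9) = 24310
p^k = 0.44^9 ≈ 0.0006181218
(1-p)^(n-k) = 0.56^8 ≈ 0.009671731
P = 24310 * 0.0006181218 * 0.009671731 ≈ 0.145333

0.145333


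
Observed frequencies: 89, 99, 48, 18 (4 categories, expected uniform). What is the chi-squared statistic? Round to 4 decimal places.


chi2 = sum((O-E)^2/E), E = total/4
total = 254, E = 254/4 = 63.5
(89 - 63.5)^2 / 63.5 = 650.25 / 63.5 = 2601/254 ≈ 10.240157
(99 - 63.5)^2 / 63.5 = 1260.25 / 63.5 = 5041/254 ≈ 19.846457
(48 - 63.5)^2 / 63.5 = 240.25 / 63.5 = 961/254 ≈ 3.783465
(18 - 63.5)^2 / 63.5 = 2070.25 / 63.5 = 8281/254 ≈ 32.602362
chi2 = 8442/127 ≈ 66.472441

66.4724


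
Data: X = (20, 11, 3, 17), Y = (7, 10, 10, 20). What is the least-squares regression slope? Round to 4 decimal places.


b = sum((xi-xbar)(yi-ybar)) / sum((xi-xbar)^2)
n = 4, xbar = 51/4 = 12.75, ybar = 47/4 = 11.75
Sxy = sum((xi-xbar)(yi-ybar)) = 20.75
Sxx = sum((xi-xbar)^2) = 168.75
b = Sxy / Sxx = 83/675 ≈ 0.122963

0.1230


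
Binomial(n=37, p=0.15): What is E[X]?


E[X] = n*p = 37 * 0.15 = 5.55

5.55


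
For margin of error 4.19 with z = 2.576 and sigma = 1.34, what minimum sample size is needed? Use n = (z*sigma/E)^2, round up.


z*sigma/E = 2.576 * 1.34 / 4.19 ≈ 0.823828
(z*sigma/E)^2 ≈ 0.678693
round up: n = 1

1


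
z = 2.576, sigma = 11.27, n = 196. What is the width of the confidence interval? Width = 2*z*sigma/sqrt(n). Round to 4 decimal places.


width = 2*z*sigma/sqrt(n)
2*z*sigma = 2 * 2.576 * 11.27 = 58.06304
sqrt(196) = 14
width = 58.06304 / 14 = 4.14736

4.1474


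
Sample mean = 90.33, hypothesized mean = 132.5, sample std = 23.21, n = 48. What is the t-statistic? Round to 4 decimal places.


t = (xbar - mu0) / (s/sqrt(n))
xbar - mu0 = 90.33 - 132.5 = -42.17
sqrt(48) ≈ 6.92820323
s/sqrt(n) = 23.21 / 6.92820323 ≈ 3.35007494
t = -42.17 / 3.35007494 ≈ -12.587778

-12.5878


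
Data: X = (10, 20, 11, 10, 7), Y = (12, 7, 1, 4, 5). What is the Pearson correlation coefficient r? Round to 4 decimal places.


r = sum((xi-xbar)(yi-ybar)) / sqrt(sum((xi-xbar)^2) * sum((yi-ybar)^2))
n = 5, xbar = 58/5 = 11.6, ybar = 29/5 = 5.8
Sxy = sum((xi-xbar)(yi-ybar)) = 9.6
Sxx = sum((xi-xbar)^2) = 97.2
Syy = sum((yi-ybar)^2) = 66.8
sqrt(Sxx*Syy) ≈ 80.578905
r = Sxy / sqrt(Sxx*Syy) = 9.6 / 80.578905 ≈ 0.119138

0.1191


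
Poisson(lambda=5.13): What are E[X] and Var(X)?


E[X] = Var(X) = lambda = 5.13

5.13, 5.13


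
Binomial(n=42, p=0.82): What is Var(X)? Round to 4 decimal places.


Var = n*p*(1-p) = 42 * 0.82 * 0.18 = 6.1992

6.1992


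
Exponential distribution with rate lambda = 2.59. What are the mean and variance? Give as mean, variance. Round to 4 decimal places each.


mean = 1/lam, var = 1/lam^2
mean = 1 / 2.59 = 100/259 ≈ 0.386100
lam^2 = 2.59^2 = 6.7081
var = 1 / 6.7081 ≈ 0.149074

0.3861, 0.1491


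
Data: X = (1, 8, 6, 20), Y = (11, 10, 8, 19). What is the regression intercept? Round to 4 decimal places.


a = ybar - b*xbar, where b = sum((xi-xbar)(yi-ybar)) / sum((xi-xbar)^2)
n = 4, xbar = 35/4 = 8.75, ybar = 48/4 = 12
Sxy = sum((xi-xbar)(yi-ybar)) = 99
Sxx = sum((xi-xbar)^2) = 194.75
b = Sxy / Sxx = 396/779 ≈ 0.508344
a = 12 - 0.508344 * 8.75 = 5883/779 ≈ 7.551990

7.5520


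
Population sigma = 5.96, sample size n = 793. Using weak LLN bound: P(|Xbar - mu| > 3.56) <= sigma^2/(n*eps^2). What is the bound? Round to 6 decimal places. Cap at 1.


bound = min(1, sigma^2/(n*eps^2))
sigma^2 = 5.96^2 = 35.5216
n*eps^2 = 793 * 3.56^2 = 793 * 12.6736 = 10050.1648
sigma^2/(n*eps^2) = 35.5216 / 10050.1648 ≈ 0.00353443

0.003534


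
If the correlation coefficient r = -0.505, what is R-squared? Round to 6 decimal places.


R^2 = r^2 = (-0.505)^2 = 0.255025

0.255025


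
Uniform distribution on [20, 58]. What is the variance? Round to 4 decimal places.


Var = (b-a)^2 / 12
(b-a)^2 = (58 - 20)^2 = 1444
Var = 1444/12 ≈ 120.333333

120.3333


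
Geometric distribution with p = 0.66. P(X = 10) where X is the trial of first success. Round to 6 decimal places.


P = (1-p)^(k-1) * p
(1-p)^(k-1) = 0.34^9 ≈ 0.00006071699
P = 0.00006071699 * 0.66 ≈ 0.00004007322

0.000040


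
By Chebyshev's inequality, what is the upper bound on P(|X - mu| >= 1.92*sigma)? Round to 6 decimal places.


P <= 1/k^2
k^2 = 1.92^2 = 3.6864
1/k^2 = 1 / 3.6864 = 625/2304 ≈ 0.27126736

0.271267


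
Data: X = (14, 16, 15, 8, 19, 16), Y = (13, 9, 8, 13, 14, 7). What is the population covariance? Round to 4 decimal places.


Cov = (1/n)*sum((xi-xbar)(yi-ybar))
n = 6, xbar = 88/6 = 44/3 ≈ 14.666667, ybar = 64/6 = 32/3 ≈ 10.666667
sum((xi-xbar)(yi-ybar)) = -32/3 ≈ -10.666667
Cov = -10.666667 / 6 = -16/9 ≈ -1.777778

-1.7778


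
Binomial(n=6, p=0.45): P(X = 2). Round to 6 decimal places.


P = C(n,k) * p^k * (1-p)^(n-k)
C(6,2) = 15
p^k = 0.45^2 = 0.2025
(1-p)^(n-k) = 0.55^4 = 0.09150625
P = 15 * 0.2025 * 0.09150625 ≈ 0.277950

0.277950


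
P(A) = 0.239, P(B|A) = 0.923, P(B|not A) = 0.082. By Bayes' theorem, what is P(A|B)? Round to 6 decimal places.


P(A|B) = P(B|A)*P(A) / P(B), P(B) = P(B|A)*P(A) + P(B|not A)*P(not A)
P(B|A)*P(A) = 0.923 * 0.239 = 0.220597
P(B|not A)*P(not A) = 0.082 * 0.761 = 0.062402
P(B) = 0.220597 + 0.062402 = 0.282999
P(A|B) = 0.220597 / 0.282999 ≈ 0.77949745

0.779497


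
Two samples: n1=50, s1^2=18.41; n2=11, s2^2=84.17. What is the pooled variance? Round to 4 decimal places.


sp^2 = ((n1-1)*s1^2 + (n2-1)*s2^2)/(n1+n2-2)
(n1-1)*s1^2 = 49 * 18.41 = 902.09
(n2-1)*s2^2 = 10 * 84.17 = 841.7
numerator = 902.09 + 841.7 = 1743.79
n1+n2-2 = 59
sp^2 = 1743.79 / 59 = 174379/5900 ≈ 29.555763

29.5558


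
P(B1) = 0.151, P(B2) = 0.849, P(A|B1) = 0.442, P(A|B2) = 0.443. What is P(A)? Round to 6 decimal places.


P(A) = P(A|B1)*P(B1) + P(A|B2)*P(B2)
P(A|B1)*P(B1) = 0.442 * 0.151 = 0.066742
P(A|B2)*P(B2) = 0.443 * 0.849 = 0.376107
P(A) = 0.066742 + 0.376107 = 0.442849

0.442849


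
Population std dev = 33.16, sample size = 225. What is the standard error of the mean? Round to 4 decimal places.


SE = sigma / sqrt(n)
sqrt(225) = 15
SE = 33.16 / 15 = 829/375 ≈ 2.210667

2.2107


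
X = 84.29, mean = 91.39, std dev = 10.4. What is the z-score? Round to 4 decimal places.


z = (X - mu) / sigma
X - mu = 84.29 - 91.39 = -7.1
z = -7.1 / 10.4 = -71/104 ≈ -0.682692

-0.6827


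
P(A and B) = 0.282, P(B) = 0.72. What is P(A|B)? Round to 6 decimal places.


P(A|B) = P(A and B) / P(B) = 0.282 / 0.72 = 47/120 ≈ 0.39166667

0.391667


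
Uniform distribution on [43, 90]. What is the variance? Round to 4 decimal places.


Var = (b-a)^2 / 12
(b-a)^2 = (90 - 43)^2 = 2209
Var = 2209/12 ≈ 184.083333

184.0833


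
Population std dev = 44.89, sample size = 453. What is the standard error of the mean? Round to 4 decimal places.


SE = sigma / sqrt(n)
sqrt(453) ≈ 21.283797
SE = 44.89 / 21.283797 ≈ 2.109116

2.1091


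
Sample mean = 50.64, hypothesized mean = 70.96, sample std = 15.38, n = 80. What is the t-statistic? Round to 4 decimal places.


t = (xbar - mu0) / (s/sqrt(n))
xbar - mu0 = 50.64 - 70.96 = -20.32
sqrt(80) ≈ 8.94427191
s/sqrt(n) = 15.38 / 8.94427191 ≈ 1.71953627
t = -20.32 / 1.71953627 ≈ -11.817139

-11.8171


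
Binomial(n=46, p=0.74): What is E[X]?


E[X] = n*p = 46 * 0.74 = 34.04

34.04


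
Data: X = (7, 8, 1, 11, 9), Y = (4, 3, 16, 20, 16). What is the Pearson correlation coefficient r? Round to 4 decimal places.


r = sum((xi-xbar)(yi-ybar)) / sqrt(sum((xi-xbar)^2) * sum((yi-ybar)^2))
n = 5, xbar = 36/5 = 7.2, ybar = 59/5 = 11.8
Sxy = sum((xi-xbar)(yi-ybar)) = 7.2
Sxx = sum((xi-xbar)^2) = 56.8
Syy = sum((yi-ybar)^2) = 240.8
sqrt(Sxx*Syy) ≈ 116.950588
r = Sxy / sqrt(Sxx*Syy) = 7.2 / 116.950588 ≈ 0.061564

0.0616


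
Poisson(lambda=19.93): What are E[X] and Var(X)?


E[X] = Var(X) = lambda = 19.93

19.93, 19.93


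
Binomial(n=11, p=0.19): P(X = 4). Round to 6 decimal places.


P = C(n,k) * p^k * (1-p)^(n-k)
C(11,4) = 330
p^k = 0.19^4 = 0.00130321
(1-p)^(n-k) = 0.81^7 ≈ 0.2287679
P = 330 * 0.00130321 * 0.2287679 ≈ 0.098384

0.098384


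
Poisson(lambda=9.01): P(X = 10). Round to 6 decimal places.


P = e^(-lam) * lam^k / k!
e^(-9.01) ≈ 0.0001221819
lam^k = 9.01^10 ≈ 3525720735.218296
k! = 10! = 3628800
P = 0.0001221819 * 3525720735.218296 / 3628800 ≈ 0.118711

0.118711


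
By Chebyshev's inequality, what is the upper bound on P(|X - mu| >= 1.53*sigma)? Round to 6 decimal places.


P <= 1/k^2
k^2 = 1.53^2 = 2.3409
1/k^2 = 1 / 2.3409 ≈ 0.42718612

0.427186


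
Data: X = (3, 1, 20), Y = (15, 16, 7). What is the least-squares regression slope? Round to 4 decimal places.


b = sum((xi-xbar)(yi-ybar)) / sum((xi-xbar)^2)
n = 3, xbar = 24/3 = 8, ybar = 38/3 ≈ 12.666667
Sxy = sum((xi-xbar)(yi-ybar)) = -103
Sxx = sum((xi-xbar)^2) = 218
b = Sxy / Sxx = -103/218 ≈ -0.472477

-0.4725


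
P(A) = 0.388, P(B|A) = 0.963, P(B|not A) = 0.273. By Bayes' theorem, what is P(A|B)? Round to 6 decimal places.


P(A|B) = P(B|A)*P(A) / P(B), P(B) = P(B|A)*P(A) + P(B|not A)*P(not A)
P(B|A)*P(A) = 0.963 * 0.388 = 0.373644
P(B|not A)*P(not A) = 0.273 * 0.612 = 0.167076
P(B) = 0.373644 + 0.167076 = 0.54072
P(A|B) = 0.373644 / 0.54072 ≈ 0.69101198

0.691012


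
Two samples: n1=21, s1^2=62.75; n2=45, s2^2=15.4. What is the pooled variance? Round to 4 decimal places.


sp^2 = ((n1-1)*s1^2 + (n2-1)*s2^2)/(n1+n2-2)
(n1-1)*s1^2 = 20 * 62.75 = 1255
(n2-1)*s2^2 = 44 * 15.4 = 677.6
numerator = 1255 + 677.6 = 1932.6
n1+n2-2 = 64
sp^2 = 1932.6 / 64 = 30.196875

30.1969


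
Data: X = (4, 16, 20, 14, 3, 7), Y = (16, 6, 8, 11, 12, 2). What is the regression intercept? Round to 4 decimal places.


a = ybar - b*xbar, where b = sum((xi-xbar)(yi-ybar)) / sum((xi-xbar)^2)
n = 6, xbar = 64/6 = 32/3 ≈ 10.666667, ybar = 55/6 ≈ 9.166667
Sxy = sum((xi-xbar)(yi-ybar)) = -188/3 ≈ -62.666667
Sxx = sum((xi-xbar)^2) = 730/3 ≈ 243.333333
b = Sxy / Sxx = -94/365 ≈ -0.257534
a = 9.166667 - (-0.257534) * 10.666667 = 8697/730 ≈ 11.913699

11.9137


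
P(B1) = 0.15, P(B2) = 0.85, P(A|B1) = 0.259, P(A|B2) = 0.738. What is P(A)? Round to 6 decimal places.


P(A) = P(A|B1)*P(B1) + P(A|B2)*P(B2)
P(A|B1)*P(B1) = 0.259 * 0.15 = 0.03885
P(A|B2)*P(B2) = 0.738 * 0.85 = 0.6273
P(A) = 0.03885 + 0.6273 = 0.66615

0.666150


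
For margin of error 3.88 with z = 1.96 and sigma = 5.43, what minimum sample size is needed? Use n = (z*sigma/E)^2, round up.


z*sigma/E = 1.96 * 5.43 / 3.88 = 26607/9700 ≈ 2.742990
(z*sigma/E)^2 ≈ 7.523992
round up: n = 8

8


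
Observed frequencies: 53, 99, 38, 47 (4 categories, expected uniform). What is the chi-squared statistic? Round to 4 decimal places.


chi2 = sum((O-E)^2/E), E = total/4
total = 237, E = 237/4 = 59.25
(53 - 59.25)^2 / 59.25 = 39.0625 / 59.25 = 625/948 ≈ 0.659283
(99 - 59.25)^2 / 59.25 = 1580.0625 / 59.25 = 8427/316 ≈ 26.667722
(38 - 59.25)^2 / 59.25 = 451.5625 / 59.25 = 7225/948 ≈ 7.621308
(47 - 59.25)^2 / 59.25 = 150.0625 / 59.25 = 2401/948 ≈ 2.532700
chi2 = 2961/79 ≈ 37.481013

37.4810


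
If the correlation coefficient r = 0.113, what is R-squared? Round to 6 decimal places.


R^2 = r^2 = (0.113)^2 = 0.012769

0.012769


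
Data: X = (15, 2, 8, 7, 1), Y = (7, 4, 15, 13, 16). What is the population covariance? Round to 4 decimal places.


Cov = (1/n)*sum((xi-xbar)(yi-ybar))
n = 5, xbar = 33/5 = 6.6, ybar = 55/5 = 11
sum((xi-xbar)(yi-ybar)) = -23
Cov = -23 / 5 = -4.6

-4.6000


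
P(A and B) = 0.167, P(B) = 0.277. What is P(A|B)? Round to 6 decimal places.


P(A|B) = P(A and B) / P(B) = 0.167 / 0.277 = 167/277 ≈ 0.60288809

0.602888


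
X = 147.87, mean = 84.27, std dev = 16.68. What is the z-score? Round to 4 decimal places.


z = (X - mu) / sigma
X - mu = 147.87 - 84.27 = 63.6
z = 63.6 / 16.68 = 530/139 ≈ 3.812950

3.8129


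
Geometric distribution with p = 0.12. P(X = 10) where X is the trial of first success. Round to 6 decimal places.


P = (1-p)^(k-1) * p
(1-p)^(k-1) = 0.88^9 ≈ 0.3164784
P = 0.3164784 * 0.12 ≈ 0.03797741

0.037977


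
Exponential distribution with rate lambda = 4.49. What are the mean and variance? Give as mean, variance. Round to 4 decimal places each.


mean = 1/lam, var = 1/lam^2
mean = 1 / 4.49 = 100/449 ≈ 0.222717
lam^2 = 4.49^2 = 20.1601
var = 1 / 20.1601 ≈ 0.049603

0.2227, 0.0496


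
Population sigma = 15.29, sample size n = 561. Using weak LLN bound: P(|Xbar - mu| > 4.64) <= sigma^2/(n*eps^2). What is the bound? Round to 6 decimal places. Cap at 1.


bound = min(1, sigma^2/(n*eps^2))
sigma^2 = 15.29^2 = 233.7841
n*eps^2 = 561 * 4.64^2 = 561 * 21.5296 = 12078.1056
sigma^2/(n*eps^2) = 233.7841 / 12078.1056 ≈ 0.01935602

0.019356


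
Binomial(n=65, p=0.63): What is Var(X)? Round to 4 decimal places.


Var = n*p*(1-p) = 65 * 0.63 * 0.37 = 15.1515

15.1515


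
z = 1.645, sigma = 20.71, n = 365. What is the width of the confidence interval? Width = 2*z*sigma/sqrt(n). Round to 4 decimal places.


width = 2*z*sigma/sqrt(n)
2*z*sigma = 2 * 1.645 * 20.71 = 68.1359
sqrt(365) ≈ 19.104973
width = 68.1359 / 19.104973 ≈ 3.566396

3.5664


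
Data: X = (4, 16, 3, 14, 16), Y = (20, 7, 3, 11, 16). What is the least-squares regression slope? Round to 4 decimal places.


b = sum((xi-xbar)(yi-ybar)) / sum((xi-xbar)^2)
n = 5, xbar = 53/5 = 10.6, ybar = 57/5 = 11.4
Sxy = sum((xi-xbar)(yi-ybar)) = 6.8
Sxx = sum((xi-xbar)^2) = 171.2
b = Sxy / Sxx = 17/428 ≈ 0.039720

0.0397


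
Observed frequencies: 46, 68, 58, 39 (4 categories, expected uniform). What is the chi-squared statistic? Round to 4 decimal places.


chi2 = sum((O-E)^2/E), E = total/4
total = 211, E = 211/4 = 52.75
(46 - 52.75)^2 / 52.75 = 45.5625 / 52.75 = 729/844 ≈ 0.863744
(68 - 52.75)^2 / 52.75 = 232.5625 / 52.75 = 3721/844 ≈ 4.408768
(58 - 52.75)^2 / 52.75 = 27.5625 / 52.75 = 441/844 ≈ 0.522512
(39 - 52.75)^2 / 52.75 = 189.0625 / 52.75 = 3025/844 ≈ 3.584123
chi2 = 1979/211 ≈ 9.379147

9.3791


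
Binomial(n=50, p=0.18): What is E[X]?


E[X] = n*p = 50 * 0.18 = 9

9


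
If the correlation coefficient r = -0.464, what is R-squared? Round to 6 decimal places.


R^2 = r^2 = (-0.464)^2 = 0.215296

0.215296


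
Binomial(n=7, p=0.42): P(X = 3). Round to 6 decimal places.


P = C(n,k) * p^k * (1-p)^(n-k)
C(7,3) = 35
p^k = 0.42^3 = 0.074088
(1-p)^(n-k) = 0.58^4 ≈ 0.1131650
P = 35 * 0.074088 * 0.1131650 ≈ 0.293446

0.293446


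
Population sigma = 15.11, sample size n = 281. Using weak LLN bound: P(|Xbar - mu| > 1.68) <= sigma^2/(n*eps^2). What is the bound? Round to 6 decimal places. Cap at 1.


bound = min(1, sigma^2/(n*eps^2))
sigma^2 = 15.11^2 = 228.3121
n*eps^2 = 281 * 1.68^2 = 281 * 2.8224 = 793.0944
sigma^2/(n*eps^2) = 228.3121 / 793.0944 ≈ 0.28787506

0.287875


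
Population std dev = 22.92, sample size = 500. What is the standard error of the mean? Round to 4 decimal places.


SE = sigma / sqrt(n)
sqrt(500) ≈ 22.360680
SE = 22.92 / 22.360680 ≈ 1.025014

1.0250


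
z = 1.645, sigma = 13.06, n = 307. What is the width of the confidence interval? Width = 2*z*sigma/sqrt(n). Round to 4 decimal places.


width = 2*z*sigma/sqrt(n)
2*z*sigma = 2 * 1.645 * 13.06 = 42.9674
sqrt(307) ≈ 17.521415
width = 42.9674 / 17.521415 ≈ 2.452279

2.4523


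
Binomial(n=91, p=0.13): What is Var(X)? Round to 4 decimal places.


Var = n*p*(1-p) = 91 * 0.13 * 0.87 = 10.2921

10.2921


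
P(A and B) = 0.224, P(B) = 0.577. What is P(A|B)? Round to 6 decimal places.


P(A|B) = P(A and B) / P(B) = 0.224 / 0.577 = 224/577 ≈ 0.38821490

0.388215


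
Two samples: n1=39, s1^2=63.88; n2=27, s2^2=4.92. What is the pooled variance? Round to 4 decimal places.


sp^2 = ((n1-1)*s1^2 + (n2-1)*s2^2)/(n1+n2-2)
(n1-1)*s1^2 = 38 * 63.88 = 2427.44
(n2-1)*s2^2 = 26 * 4.92 = 127.92
numerator = 2427.44 + 127.92 = 2555.36
n1+n2-2 = 64
sp^2 = 2555.36 / 64 = 39.9275

39.9275


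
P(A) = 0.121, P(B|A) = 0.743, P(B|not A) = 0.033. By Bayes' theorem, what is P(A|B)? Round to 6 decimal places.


P(A|B) = P(B|A)*P(A) / P(B), P(B) = P(B|A)*P(A) + P(B|not A)*P(not A)
P(B|A)*P(A) = 0.743 * 0.121 = 0.089903
P(B|not A)*P(not A) = 0.033 * 0.879 = 0.029007
P(B) = 0.089903 + 0.029007 = 0.11891
P(A|B) = 0.089903 / 0.11891 ≈ 0.75605920

0.756059


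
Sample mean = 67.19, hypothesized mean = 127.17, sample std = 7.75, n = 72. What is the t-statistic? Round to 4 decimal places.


t = (xbar - mu0) / (s/sqrt(n))
xbar - mu0 = 67.19 - 127.17 = -59.98
sqrt(72) ≈ 8.48528137
s/sqrt(n) = 7.75 / 8.48528137 ≈ 0.91334626
t = -59.98 / 0.91334626 ≈ -65.670603

-65.6706


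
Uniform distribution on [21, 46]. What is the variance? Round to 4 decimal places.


Var = (b-a)^2 / 12
(b-a)^2 = (46 - 21)^2 = 625
Var = 625/12 ≈ 52.083333

52.0833


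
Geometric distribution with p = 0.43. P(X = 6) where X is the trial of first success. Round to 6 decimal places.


P = (1-p)^(k-1) * p
(1-p)^(k-1) = 0.57^5 ≈ 0.06016921
P = 0.06016921 * 0.43 ≈ 0.02587276

0.025873


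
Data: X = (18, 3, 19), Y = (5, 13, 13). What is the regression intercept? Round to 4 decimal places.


a = ybar - b*xbar, where b = sum((xi-xbar)(yi-ybar)) / sum((xi-xbar)^2)
n = 3, xbar = 40/3 ≈ 13.333333, ybar = 31/3 ≈ 10.333333
Sxy = sum((xi-xbar)(yi-ybar)) = -112/3 ≈ -37.333333
Sxx = sum((xi-xbar)^2) = 482/3 ≈ 160.666667
b = Sxy / Sxx = -56/241 ≈ -0.232365
a = 10.333333 - (-0.232365) * 13.333333 = 3237/241 ≈ 13.431535

13.4315


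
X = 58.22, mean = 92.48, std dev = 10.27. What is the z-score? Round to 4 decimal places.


z = (X - mu) / sigma
X - mu = 58.22 - 92.48 = -34.26
z = -34.26 / 10.27 = -3426/1027 ≈ -3.335930

-3.3359


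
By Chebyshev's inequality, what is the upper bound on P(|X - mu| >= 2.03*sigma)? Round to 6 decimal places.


P <= 1/k^2
k^2 = 2.03^2 = 4.1209
1/k^2 = 1 / 4.1209 ≈ 0.24266544

0.242665


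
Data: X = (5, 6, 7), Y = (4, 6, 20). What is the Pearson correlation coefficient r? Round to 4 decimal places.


r = sum((xi-xbar)(yi-ybar)) / sqrt(sum((xi-xbar)^2) * sum((yi-ybar)^2))
n = 3, xbar = 18/3 = 6, ybar = 30/3 = 10
Sxy = sum((xi-xbar)(yi-ybar)) = 16
Sxx = sum((xi-xbar)^2) = 2
Syy = sum((yi-ybar)^2) = 152
sqrt(Sxx*Syy) ≈ 17.435596
r = Sxy / sqrt(Sxx*Syy) = 16 / 17.435596 ≈ 0.917663

0.9177


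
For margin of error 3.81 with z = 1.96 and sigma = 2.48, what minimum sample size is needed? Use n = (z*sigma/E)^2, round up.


z*sigma/E = 1.96 * 2.48 / 3.81 = 12152/9525 ≈ 1.275801
(z*sigma/E)^2 ≈ 1.627667
round up: n = 2

2


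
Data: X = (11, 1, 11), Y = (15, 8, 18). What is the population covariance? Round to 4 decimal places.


Cov = (1/n)*sum((xi-xbar)(yi-ybar))
n = 3, xbar = 23/3 ≈ 7.666667, ybar = 41/3 ≈ 13.666667
sum((xi-xbar)(yi-ybar)) = 170/3 ≈ 56.666667
Cov = 56.666667 / 3 = 170/9 ≈ 18.888889

18.8889


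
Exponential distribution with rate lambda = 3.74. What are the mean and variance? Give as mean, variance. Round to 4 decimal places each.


mean = 1/lam, var = 1/lam^2
mean = 1 / 3.74 = 50/187 ≈ 0.267380
lam^2 = 3.74^2 = 13.9876
var = 1 / 13.9876 ≈ 0.071492

0.2674, 0.0715


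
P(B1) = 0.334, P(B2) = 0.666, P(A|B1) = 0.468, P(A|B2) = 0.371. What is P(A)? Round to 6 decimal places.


P(A) = P(A|B1)*P(B1) + P(A|B2)*P(B2)
P(A|B1)*P(B1) = 0.468 * 0.334 = 0.156312
P(A|B2)*P(B2) = 0.371 * 0.666 = 0.247086
P(A) = 0.156312 + 0.247086 = 0.403398

0.403398


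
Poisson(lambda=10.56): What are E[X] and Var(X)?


E[X] = Var(X) = lambda = 10.56

10.56, 10.56


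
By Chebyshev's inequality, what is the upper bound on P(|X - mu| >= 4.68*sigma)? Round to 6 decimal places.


P <= 1/k^2
k^2 = 4.68^2 = 21.9024
1/k^2 = 1 / 21.9024 ≈ 0.04565710

0.045657


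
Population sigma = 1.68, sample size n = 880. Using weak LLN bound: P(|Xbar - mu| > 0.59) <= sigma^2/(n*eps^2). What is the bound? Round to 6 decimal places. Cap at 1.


bound = min(1, sigma^2/(n*eps^2))
sigma^2 = 1.68^2 = 2.8224
n*eps^2 = 880 * 0.59^2 = 880 * 0.3481 = 306.328
sigma^2/(n*eps^2) = 2.8224 / 306.328 ≈ 0.00921365

0.009214


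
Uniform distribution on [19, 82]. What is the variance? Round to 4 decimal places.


Var = (b-a)^2 / 12
(b-a)^2 = (82 - 19)^2 = 3969
Var = 3969/12 = 330.75

330.7500


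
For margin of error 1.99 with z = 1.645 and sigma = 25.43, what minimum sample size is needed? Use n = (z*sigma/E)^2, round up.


z*sigma/E = 1.645 * 25.43 / 1.99 ≈ 21.021281
(z*sigma/E)^2 ≈ 441.894272
round up: n = 442

442


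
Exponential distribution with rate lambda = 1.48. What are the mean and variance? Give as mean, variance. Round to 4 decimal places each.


mean = 1/lam, var = 1/lam^2
mean = 1 / 1.48 = 25/37 ≈ 0.675676
lam^2 = 1.48^2 = 2.1904
var = 1 / 2.1904 = 625/1369 ≈ 0.456538

0.6757, 0.4565


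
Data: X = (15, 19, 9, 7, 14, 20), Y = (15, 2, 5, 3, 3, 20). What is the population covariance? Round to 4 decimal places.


Cov = (1/n)*sum((xi-xbar)(yi-ybar))
n = 6, xbar = 84/6 = 14, ybar = 48/6 = 8
sum((xi-xbar)(yi-ybar)) = 99
Cov = 99 / 6 = 16.5

16.5000


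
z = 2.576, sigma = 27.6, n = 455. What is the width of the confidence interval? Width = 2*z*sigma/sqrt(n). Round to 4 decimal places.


width = 2*z*sigma/sqrt(n)
2*z*sigma = 2 * 2.576 * 27.6 = 142.1952
sqrt(455) ≈ 21.330729
width = 142.1952 / 21.330729 ≈ 6.666214

6.6662


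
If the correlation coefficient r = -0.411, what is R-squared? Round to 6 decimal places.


R^2 = r^2 = (-0.411)^2 = 0.168921

0.168921


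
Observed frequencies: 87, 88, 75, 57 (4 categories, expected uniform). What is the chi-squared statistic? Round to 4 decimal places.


chi2 = sum((O-E)^2/E), E = total/4
total = 307, E = 307/4 = 76.75
(87 - 76.75)^2 / 76.75 = 105.0625 / 76.75 = 1681/1228 ≈ 1.368893
(88 - 76.75)^2 / 76.75 = 126.5625 / 76.75 = 2025/1228 ≈ 1.649023
(75 - 76.75)^2 / 76.75 = 3.0625 / 76.75 = 49/1228 ≈ 0.039902
(57 - 76.75)^2 / 76.75 = 390.0625 / 76.75 = 6241/1228 ≈ 5.082248
chi2 = 2499/307 ≈ 8.140065

8.1401


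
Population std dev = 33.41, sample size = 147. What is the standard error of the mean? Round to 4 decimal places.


SE = sigma / sqrt(n)
sqrt(147) ≈ 12.124356
SE = 33.41 / 12.124356 ≈ 2.755610

2.7556


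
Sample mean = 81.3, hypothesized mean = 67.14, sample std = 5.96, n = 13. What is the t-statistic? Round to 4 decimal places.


t = (xbar - mu0) / (s/sqrt(n))
xbar - mu0 = 81.3 - 67.14 = 14.16
sqrt(13) ≈ 3.60555128
s/sqrt(n) = 5.96 / 3.60555128 ≈ 1.65300658
t = 14.16 / 1.65300658 ≈ 8.566209

8.5662


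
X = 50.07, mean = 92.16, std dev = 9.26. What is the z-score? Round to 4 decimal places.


z = (X - mu) / sigma
X - mu = 50.07 - 92.16 = -42.09
z = -42.09 / 9.26 = -4209/926 ≈ -4.545356

-4.5454


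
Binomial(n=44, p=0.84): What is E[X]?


E[X] = n*p = 44 * 0.84 = 36.96

36.96


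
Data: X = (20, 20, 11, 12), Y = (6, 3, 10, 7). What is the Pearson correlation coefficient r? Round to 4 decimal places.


r = sum((xi-xbar)(yi-ybar)) / sqrt(sum((xi-xbar)^2) * sum((yi-ybar)^2))
n = 4, xbar = 63/4 = 15.75, ybar = 26/4 = 6.5
Sxy = sum((xi-xbar)(yi-ybar)) = -35.5
Sxx = sum((xi-xbar)^2) = 72.75
Syy = sum((yi-ybar)^2) = 25
sqrt(Sxx*Syy) ≈ 42.646805
r = Sxy / sqrt(Sxx*Syy) = -35.5 / 42.646805 ≈ -0.832419

-0.8324


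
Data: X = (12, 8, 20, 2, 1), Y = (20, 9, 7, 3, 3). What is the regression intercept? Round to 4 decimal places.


a = ybar - b*xbar, where b = sum((xi-xbar)(yi-ybar)) / sum((xi-xbar)^2)
n = 5, xbar = 43/5 = 8.6, ybar = 42/5 = 8.4
Sxy = sum((xi-xbar)(yi-ybar)) = 99.8
Sxx = sum((xi-xbar)^2) = 243.2
b = Sxy / Sxx = 499/1216 ≈ 0.410362
a = 8.4 - 0.410362 * 8.6 = 5923/1216 ≈ 4.870888

4.8709


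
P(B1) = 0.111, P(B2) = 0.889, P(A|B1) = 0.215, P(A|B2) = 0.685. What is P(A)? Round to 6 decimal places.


P(A) = P(A|B1)*P(B1) + P(A|B2)*P(B2)
P(A|B1)*P(B1) = 0.215 * 0.111 = 0.023865
P(A|B2)*P(B2) = 0.685 * 0.889 = 0.608965
P(A) = 0.023865 + 0.608965 = 0.63283

0.632830


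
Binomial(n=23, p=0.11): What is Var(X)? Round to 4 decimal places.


Var = n*p*(1-p) = 23 * 0.11 * 0.89 = 2.2517

2.2517


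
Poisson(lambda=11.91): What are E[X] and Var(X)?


E[X] = Var(X) = lambda = 11.91

11.91, 11.91


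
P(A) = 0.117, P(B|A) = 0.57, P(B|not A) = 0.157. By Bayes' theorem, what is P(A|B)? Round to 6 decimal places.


P(A|B) = P(B|A)*P(A) / P(B), P(B) = P(B|A)*P(A) + P(B|not A)*P(not A)
P(B|A)*P(A) = 0.57 * 0.117 = 0.06669
P(B|not A)*P(not A) = 0.157 * 0.883 = 0.138631
P(B) = 0.06669 + 0.138631 = 0.205321
P(A|B) = 0.06669 / 0.205321 ≈ 0.32480847

0.324808


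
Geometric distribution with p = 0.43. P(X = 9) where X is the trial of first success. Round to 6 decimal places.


P = (1-p)^(k-1) * p
(1-p)^(k-1) = 0.57^8 ≈ 0.01114292
P = 0.01114292 * 0.43 ≈ 0.004791454

0.004791


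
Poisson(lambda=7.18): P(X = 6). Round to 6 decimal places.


P = e^(-lam) * lam^k / k!
e^(-7.18) ≈ 0.0007616678
lam^k = 7.18^6 ≈ 137008.233064
k! = 6! = 720
P = 0.0007616678 * 137008.233064 / 720 ≈ 0.144937

0.144937


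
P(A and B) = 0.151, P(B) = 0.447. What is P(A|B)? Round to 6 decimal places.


P(A|B) = P(A and B) / P(B) = 0.151 / 0.447 = 151/447 ≈ 0.33780761

0.337808


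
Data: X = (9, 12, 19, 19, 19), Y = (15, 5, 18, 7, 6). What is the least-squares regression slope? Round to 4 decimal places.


b = sum((xi-xbar)(yi-ybar)) / sum((xi-xbar)^2)
n = 5, xbar = 78/5 = 15.6, ybar = 51/5 = 10.2
Sxy = sum((xi-xbar)(yi-ybar)) = -11.6
Sxx = sum((xi-xbar)^2) = 91.2
b = Sxy / Sxx = -29/228 ≈ -0.127193

-0.1272


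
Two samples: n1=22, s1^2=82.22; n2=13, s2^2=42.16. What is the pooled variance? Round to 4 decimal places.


sp^2 = ((n1-1)*s1^2 + (n2-1)*s2^2)/(n1+n2-2)
(n1-1)*s1^2 = 21 * 82.22 = 1726.62
(n2-1)*s2^2 = 12 * 42.16 = 505.92
numerator = 1726.62 + 505.92 = 2232.54
n1+n2-2 = 33
sp^2 = 2232.54 / 33 = 37209/550 ≈ 67.652727

67.6527


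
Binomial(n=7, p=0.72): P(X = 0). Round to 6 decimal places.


P = C(n,k) * p^k * (1-p)^(n-k)
C(7,0) = 1
p^k = 0.72^0 = 1
(1-p)^(n-k) = 0.28^7 ≈ 0.0001349293
P = 1 * 1 * 0.0001349293 ≈ 0.000135

0.000135


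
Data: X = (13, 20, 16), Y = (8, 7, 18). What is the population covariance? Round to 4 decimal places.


Cov = (1/n)*sum((xi-xbar)(yi-ybar))
n = 3, xbar = 49/3 ≈ 16.333333, ybar = 33/3 = 11
sum((xi-xbar)(yi-ybar)) = -7
Cov = -7 / 3 = -7/3 ≈ -2.333333

-2.3333


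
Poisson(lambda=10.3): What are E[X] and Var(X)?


E[X] = Var(X) = lambda = 10.3

10.3, 10.3


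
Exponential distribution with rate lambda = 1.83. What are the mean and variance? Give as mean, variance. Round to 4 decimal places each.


mean = 1/lam, var = 1/lam^2
mean = 1 / 1.83 = 100/183 ≈ 0.546448
lam^2 = 1.83^2 = 3.3489
var = 1 / 3.3489 ≈ 0.298606

0.5464, 0.2986


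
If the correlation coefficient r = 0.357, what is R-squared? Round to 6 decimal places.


R^2 = r^2 = (0.357)^2 = 0.127449

0.127449


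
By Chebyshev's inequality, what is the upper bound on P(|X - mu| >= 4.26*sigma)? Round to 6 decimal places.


P <= 1/k^2
k^2 = 4.26^2 = 18.1476
1/k^2 = 1 / 18.1476 ≈ 0.05510371

0.055104


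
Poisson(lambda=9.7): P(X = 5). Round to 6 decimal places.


P = e^(-lam) * lam^k / k!
e^(-9.7) ≈ 0.00006128350
lam^k = 9.7^5 = 85873.40257
k! = 5! = 120
P = 0.00006128350 * 85873.40257 / 120 ≈ 0.043855

0.043855
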